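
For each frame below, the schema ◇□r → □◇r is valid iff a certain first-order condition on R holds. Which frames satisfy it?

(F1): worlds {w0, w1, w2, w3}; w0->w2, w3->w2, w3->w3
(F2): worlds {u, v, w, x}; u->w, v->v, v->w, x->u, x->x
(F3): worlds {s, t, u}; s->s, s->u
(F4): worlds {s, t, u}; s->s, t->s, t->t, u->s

(F4)

This is the axiom for convergence; its first-order frame correspondent is ∀x ∀y ∀z (Rxy ∧ Rxz → ∃w (Ryw ∧ Rzw)).
(F1): fails — Rw0w2 and Rw0w2 but w2 and w2 have no common successor.
(F2): fails — Ruw and Ruw but w and w have no common successor.
(F3): fails — Rsu and Rsu but u and u have no common successor.
(F4): satisfies the condition.
Valid on: (F4).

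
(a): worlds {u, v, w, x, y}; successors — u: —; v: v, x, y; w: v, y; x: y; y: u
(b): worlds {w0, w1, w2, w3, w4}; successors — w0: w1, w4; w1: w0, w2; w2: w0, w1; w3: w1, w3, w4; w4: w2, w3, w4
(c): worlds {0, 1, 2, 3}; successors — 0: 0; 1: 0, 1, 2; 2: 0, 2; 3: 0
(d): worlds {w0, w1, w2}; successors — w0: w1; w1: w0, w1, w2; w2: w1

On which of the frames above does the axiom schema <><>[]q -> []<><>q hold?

(b), (c), (d)

Frame correspondent (Sahlqvist): forall x forall y forall z ((x R^2 y & xRz) -> exists w (yRw & z R^2 w)) — i.e. a generalized confluence (Geach) condition.
(a): fails — vR²u, vRv but no t with uRt and vR²t.
(b): satisfies the condition.
(c): satisfies the condition.
(d): satisfies the condition.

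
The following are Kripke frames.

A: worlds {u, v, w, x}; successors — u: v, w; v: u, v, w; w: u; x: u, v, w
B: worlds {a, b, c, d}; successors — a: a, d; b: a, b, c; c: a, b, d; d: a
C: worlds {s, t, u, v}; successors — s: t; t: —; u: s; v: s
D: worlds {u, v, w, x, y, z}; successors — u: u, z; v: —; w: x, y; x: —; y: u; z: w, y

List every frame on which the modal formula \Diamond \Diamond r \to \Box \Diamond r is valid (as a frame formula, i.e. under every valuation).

Frame correspondent (Sahlqvist): \forall x \forall y \forall z ((x R^2 y \wedge xRz) \to \exists w (y = w \wedge zRw)) — i.e. a generalized confluence (Geach) condition.
A: fails — uR²v, uRw but no t with v=t and wRt.
B: fails — aR²d, aRd but no w with d=w and dRw.
C: ✓.
D: fails — uR²u, uRz but no t with u=t and zRt.
Valid on: C.

C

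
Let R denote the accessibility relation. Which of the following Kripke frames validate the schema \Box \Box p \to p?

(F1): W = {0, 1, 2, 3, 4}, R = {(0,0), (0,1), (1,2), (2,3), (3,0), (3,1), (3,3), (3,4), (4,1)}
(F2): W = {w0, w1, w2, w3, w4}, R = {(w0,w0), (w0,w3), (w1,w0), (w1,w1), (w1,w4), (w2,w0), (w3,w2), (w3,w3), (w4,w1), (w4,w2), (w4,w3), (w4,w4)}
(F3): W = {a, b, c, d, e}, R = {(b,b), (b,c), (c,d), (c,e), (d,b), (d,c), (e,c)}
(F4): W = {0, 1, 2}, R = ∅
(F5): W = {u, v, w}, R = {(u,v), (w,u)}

This is the axiom for a generalized confluence (Geach) condition; its first-order frame correspondent is \forall x \exists w (x R^2 w \wedge x = w).
(F1): fails — at 1 but no w with 1R²w and 1=w.
(F2): fails — at w2 but no w with w2R²w and w2=w.
(F3): fails — at a but no w with aR²w and a=w.
(F4): fails — at 0 but no w with 0R²w and 0=w.
(F5): fails — at u but no t with uR²t and u=t.
Valid on no frame.

none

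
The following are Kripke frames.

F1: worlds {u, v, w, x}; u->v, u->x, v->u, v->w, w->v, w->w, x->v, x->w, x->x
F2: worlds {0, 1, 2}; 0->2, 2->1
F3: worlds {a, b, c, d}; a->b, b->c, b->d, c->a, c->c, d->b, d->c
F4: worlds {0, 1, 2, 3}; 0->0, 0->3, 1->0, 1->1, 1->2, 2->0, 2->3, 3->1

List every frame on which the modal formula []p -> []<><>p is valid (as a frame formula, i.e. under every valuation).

F1, F3, F4

This is the axiom for a generalized confluence (Geach) condition; its first-order frame correspondent is forall x forall z (xRz -> exists w (xRw & z R^2 w)).
F1: ✓.
F2: fails — 0R2 but no w with 0Rw and 2R²w.
F3: ✓.
F4: ✓.
Valid on: F1, F3, F4.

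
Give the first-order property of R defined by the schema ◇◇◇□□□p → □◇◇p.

This is a Sahlqvist (Geach-type) schema ◇^3□^3p → □^1◇^2p.
First-order correspondent: ∀x ∀y ∀z ((xR³y ∧ xRz) → ∃w (yR³w ∧ zR²w)).

∀x ∀y ∀z ((xR³y ∧ xRz) → ∃w (yR³w ∧ zR²w))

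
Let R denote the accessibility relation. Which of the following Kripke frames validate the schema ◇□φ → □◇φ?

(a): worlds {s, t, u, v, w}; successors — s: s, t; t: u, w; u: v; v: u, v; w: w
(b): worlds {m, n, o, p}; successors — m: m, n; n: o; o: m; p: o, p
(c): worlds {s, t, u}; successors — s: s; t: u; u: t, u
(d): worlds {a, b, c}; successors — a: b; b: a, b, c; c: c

(c)

This is the axiom for convergence; its first-order frame correspondent is ∀x ∀y ∀z (Rxy ∧ Rxz → ∃w (Ryw ∧ Rzw)).
(a): fails — Rss and Rst but s and t have no common successor.
(b): fails — Rmm and Rmn but m and n have no common successor.
(c): satisfies the condition.
(d): fails — Rbc and Rba but c and a have no common successor.
Valid on: (c).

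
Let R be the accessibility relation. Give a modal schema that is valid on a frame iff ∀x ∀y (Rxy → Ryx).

The condition is symmetry. The B schema r → □◇r defines it.
Suppose r→□◇r is valid. Take Rxy and set V(r)={x}. Then r at x, so □◇r at x, so ◇r at y, so some z with Ryz has r; z=x, i.e. Ryx.

r → □◇r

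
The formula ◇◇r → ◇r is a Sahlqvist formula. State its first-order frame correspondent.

Replacing r by ¬r and contraposing gives the equivalent schema □r → □□r.
Suppose □r→□□r is valid. Take Rxy, Ryz and set V(r)={w : Rxw}. Then □r at x, so □□r at x, so □r at y, so r at z, i.e. Rxz.
Conversely, any frame satisfying ∀x ∀y ∀z (Rxy ∧ Ryz → Rxz) validates the schema.
Frame condition: ∀x ∀y ∀z (Rxy ∧ Ryz → Rxz).

Transitivity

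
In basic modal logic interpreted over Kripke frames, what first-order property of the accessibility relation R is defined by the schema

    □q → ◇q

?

seriality: ∀x ∃y Rxy

Suppose □q→◇q is valid. At any x set V(q)=W. Then □q at x, so ◇q at x, so x has a successor.
Conversely, on a frame with seriality the schema holds at every world under every valuation.
Frame condition: ∀x ∃y Rxy.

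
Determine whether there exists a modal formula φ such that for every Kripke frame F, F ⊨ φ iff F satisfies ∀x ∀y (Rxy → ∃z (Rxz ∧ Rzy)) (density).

The condition is density. A defining modal formula is □□q → □q.
Suppose □□q→□q is valid. Take Rxy and set V(q)={w : xR²w}. Then □□q at x, so □q at x, so q at y, i.e. ∃z(Rxz∧Rzy).

Yes, by □□q → □q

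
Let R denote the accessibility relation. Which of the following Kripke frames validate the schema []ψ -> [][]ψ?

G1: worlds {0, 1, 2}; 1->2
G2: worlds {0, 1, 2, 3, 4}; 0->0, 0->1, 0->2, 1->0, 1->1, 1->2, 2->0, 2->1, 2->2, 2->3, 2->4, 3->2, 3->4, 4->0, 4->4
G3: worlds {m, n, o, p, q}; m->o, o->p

G1

Frame correspondent (Sahlqvist): forall x forall y forall z (Rxy & Ryz -> Rxz) — i.e. transitivity.
G1: holds.
G2: fails — R34 and R40 but not R30.
G3: fails — Rmo and Rop but not Rmp.
Valid on: G1.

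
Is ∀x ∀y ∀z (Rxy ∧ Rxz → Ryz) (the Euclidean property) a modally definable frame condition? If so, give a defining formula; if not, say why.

Yes, by ◇p → □◇p

This is a Sahlqvist condition; the 5 axiom ◇p → □◇p defines it.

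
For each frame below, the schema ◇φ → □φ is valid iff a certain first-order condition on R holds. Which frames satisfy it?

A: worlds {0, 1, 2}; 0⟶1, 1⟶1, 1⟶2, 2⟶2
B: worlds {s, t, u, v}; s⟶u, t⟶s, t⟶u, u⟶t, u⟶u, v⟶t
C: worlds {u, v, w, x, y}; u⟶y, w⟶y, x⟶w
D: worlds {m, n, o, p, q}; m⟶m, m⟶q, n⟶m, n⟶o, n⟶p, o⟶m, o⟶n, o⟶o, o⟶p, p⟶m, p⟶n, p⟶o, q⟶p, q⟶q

Frame correspondent (Sahlqvist): ∀x ∀y ∀z (Rxy ∧ Rxz → y = z) — i.e. partial functionality.
A: fails — 1 sees both 1 and 2.
B: fails — t sees both s and u.
C: satisfies the condition.
D: fails — m sees both m and q.

C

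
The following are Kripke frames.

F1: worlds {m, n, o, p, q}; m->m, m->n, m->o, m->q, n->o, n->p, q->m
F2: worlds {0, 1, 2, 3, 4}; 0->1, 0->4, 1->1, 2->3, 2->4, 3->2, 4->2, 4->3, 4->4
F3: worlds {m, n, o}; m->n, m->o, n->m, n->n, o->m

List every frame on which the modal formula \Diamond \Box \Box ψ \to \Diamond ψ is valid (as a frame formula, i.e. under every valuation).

This is the axiom for a generalized confluence (Geach) condition; its first-order frame correspondent is \forall x \forall y (xRy \to \exists w (y R^2 w \wedge xRw)).
F1: fails — mRn but no w with nR²w and mRw.
F2: ✓.
F3: ✓.

F2, F3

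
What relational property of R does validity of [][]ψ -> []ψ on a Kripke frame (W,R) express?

density

This is the C4 axiom.
It corresponds to density: forall x forall y (Rxy -> exists z (Rxz & Rzy)).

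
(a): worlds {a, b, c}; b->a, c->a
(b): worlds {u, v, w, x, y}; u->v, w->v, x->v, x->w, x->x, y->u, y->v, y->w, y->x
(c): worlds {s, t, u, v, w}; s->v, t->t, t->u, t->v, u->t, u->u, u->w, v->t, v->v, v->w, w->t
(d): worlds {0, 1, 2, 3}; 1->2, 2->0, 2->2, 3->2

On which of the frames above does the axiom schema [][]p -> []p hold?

Frame correspondent (Sahlqvist): forall x forall y (Rxy -> exists z (Rxz & Rzy)) — i.e. density.
(a): fails — Rca but no z with Rcz and Rza.
(b): fails — Ruv but no z with Ruz and Rzv.
(c): ✓.
(d): ✓.

(c), (d)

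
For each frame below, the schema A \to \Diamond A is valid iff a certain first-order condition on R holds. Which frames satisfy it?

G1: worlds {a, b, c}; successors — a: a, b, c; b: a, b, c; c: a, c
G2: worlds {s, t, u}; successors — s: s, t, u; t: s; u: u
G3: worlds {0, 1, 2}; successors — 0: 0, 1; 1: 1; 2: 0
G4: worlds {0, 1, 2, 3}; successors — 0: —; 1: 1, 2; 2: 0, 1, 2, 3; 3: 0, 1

G1

The schema corresponds to reflexivity: \forall x Rxx.
G1: ✓.
G2: fails — world t does not see itself.
G3: fails — world 2 does not see itself.
G4: fails — world 0 does not see itself.
Valid on: G1.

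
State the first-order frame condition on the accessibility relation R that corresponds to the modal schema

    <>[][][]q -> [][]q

forall x forall y forall z ((xRy & x R^2 z) -> exists w (y R^3 w & z = w))

This is a Sahlqvist (Geach-type) schema ◇^1□^3q → □^2◇^0q.
First-order correspondent: forall x forall y forall z ((xRy & x R^2 z) -> exists w (y R^3 w & z = w)).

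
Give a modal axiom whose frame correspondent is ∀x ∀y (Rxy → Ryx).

This is symmetry; the standard corresponding axiom is B: ψ → □◇ψ.
Suppose ψ→□◇ψ is valid. Take Rxy and set V(ψ)={x}. Then ψ at x, so □◇ψ at x, so ◇ψ at y, so some z with Ryz has ψ; z=x, i.e. Ryx.

ψ → □◇ψ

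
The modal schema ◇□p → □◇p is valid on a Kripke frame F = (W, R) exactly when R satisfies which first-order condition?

Convergence

Suppose ◇□p→□◇p is valid. Take Rxy, Rxz and set V(p)={w : Ryw}. Then □p at y so ◇□p at x, so □◇p at x, so ◇p at z, giving w with Rzw and Ryw.
The converse is a direct semantic check.
Frame condition: ∀x ∀y ∀z (Rxy ∧ Rxz → ∃w (Ryw ∧ Rzw)).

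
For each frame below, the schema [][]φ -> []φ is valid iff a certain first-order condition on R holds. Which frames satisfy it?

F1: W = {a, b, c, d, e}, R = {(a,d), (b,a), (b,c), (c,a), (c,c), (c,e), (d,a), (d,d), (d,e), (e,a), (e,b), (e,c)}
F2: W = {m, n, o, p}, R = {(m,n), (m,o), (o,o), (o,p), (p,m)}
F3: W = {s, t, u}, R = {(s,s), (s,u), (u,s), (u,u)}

The schema corresponds to density: forall x forall y (Rxy -> exists z (Rxz & Rzy)).
F1: fails — Reb but no z with Rez and Rzb.
F2: fails — Rpm but no z with Rpz and Rzm.
F3: satisfies the condition.

F3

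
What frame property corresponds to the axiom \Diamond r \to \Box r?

partial functionality: \forall x \forall y \forall z (Rxy \wedge Rxz \to y = z)

Suppose ◇r→□r is valid. Take Rxy, Rxz and set V(r)={y}. Then ◇r at x, so □r at x, so r at z, i.e. z=y.
The converse is a direct semantic check.
So the correspondent is partial functionality.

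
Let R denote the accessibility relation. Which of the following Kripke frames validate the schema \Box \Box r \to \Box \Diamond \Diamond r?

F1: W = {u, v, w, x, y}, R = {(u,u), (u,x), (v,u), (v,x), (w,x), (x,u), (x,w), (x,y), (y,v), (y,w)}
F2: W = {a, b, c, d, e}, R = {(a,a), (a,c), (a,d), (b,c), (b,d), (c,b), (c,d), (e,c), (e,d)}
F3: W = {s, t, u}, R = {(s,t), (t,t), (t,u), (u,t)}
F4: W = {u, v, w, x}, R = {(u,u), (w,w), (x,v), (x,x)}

The schema corresponds to a generalized confluence (Geach) condition: \forall x \forall z (xRz \to \exists w (x R^2 w \wedge z R^2 w)).
F1: condition met.
F2: fails — aRd but no w with aR²w and dR²w.
F3: condition met.
F4: fails — xRv but no t with xR²t and vR²t.

F1, F3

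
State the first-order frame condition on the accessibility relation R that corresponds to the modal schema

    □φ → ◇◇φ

∀x ∃w (xRw ∧ xR²w)

This is a Sahlqvist (Geach-type) schema ◇^0□^1φ → □^0◇^2φ.
First-order correspondent: ∀x ∃w (xRw ∧ xR²w).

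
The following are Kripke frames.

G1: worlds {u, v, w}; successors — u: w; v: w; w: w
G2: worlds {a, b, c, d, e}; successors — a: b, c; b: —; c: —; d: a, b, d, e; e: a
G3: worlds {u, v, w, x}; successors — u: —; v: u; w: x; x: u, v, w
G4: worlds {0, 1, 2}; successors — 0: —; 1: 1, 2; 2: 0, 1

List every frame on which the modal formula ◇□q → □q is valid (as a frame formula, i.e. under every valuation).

Frame correspondent (Sahlqvist): ∀x ∀y ∀z (Rxy ∧ Rxz → Ryz) — i.e. the Euclidean property.
G1: satisfies the condition.
G2: fails — Rab and Rab but not Rbb.
G3: fails — Rvu and Rvu but not Ruu.
G4: fails — R12 and R12 but not R22.
Valid on: G1.

G1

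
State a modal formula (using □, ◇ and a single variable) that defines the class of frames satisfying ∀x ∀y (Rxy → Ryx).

ψ → □◇ψ

The condition is symmetry. The B schema ψ → □◇ψ defines it.
Suppose ψ→□◇ψ is valid. Take Rxy and set V(ψ)={x}. Then ψ at x, so □◇ψ at x, so ◇ψ at y, so some z with Ryz has ψ; z=x, i.e. Ryx.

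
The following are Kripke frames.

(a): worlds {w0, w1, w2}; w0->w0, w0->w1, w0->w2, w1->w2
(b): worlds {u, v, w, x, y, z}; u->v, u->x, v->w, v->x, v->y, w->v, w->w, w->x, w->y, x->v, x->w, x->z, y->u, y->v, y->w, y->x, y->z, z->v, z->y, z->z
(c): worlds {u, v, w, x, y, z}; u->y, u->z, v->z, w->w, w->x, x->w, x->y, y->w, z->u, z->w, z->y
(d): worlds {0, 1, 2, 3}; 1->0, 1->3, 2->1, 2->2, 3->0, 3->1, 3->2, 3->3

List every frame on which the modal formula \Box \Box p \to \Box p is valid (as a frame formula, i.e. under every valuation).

This is the axiom for density; its first-order frame correspondent is \forall x \forall y (Rxy \to \exists z (Rxz \wedge Rzy)).
(a): fails — Rw1w2 but no z with Rw1z and Rzw2.
(b): fails — Ryu but no t with Ryt and Rtu.
(c): fails — Ruz but no t with Rut and Rtz.
(d): satisfies the condition.
Valid on: (d).

(d)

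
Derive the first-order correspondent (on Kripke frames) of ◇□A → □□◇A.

This is a Sahlqvist (Geach-type) schema ◇^1□^1A → □^2◇^1A.
Minimal-valuation argument: fix x; take any y with xR^1y and any z with xR^2z. Set V(A) to the set of worlds R-reachable from y in exactly 1 step. Then □^1A holds at y, so the antecedent holds at x; validity forces ◇^1A at z, giving a w with zR^1w and yR^1w.
First-order correspondent: ∀x ∀y ∀z ((xRy ∧ xR²z) → ∃w (yRw ∧ zRw)).

∀x ∀y ∀z ((xRy ∧ xR²z) → ∃w (yRw ∧ zRw))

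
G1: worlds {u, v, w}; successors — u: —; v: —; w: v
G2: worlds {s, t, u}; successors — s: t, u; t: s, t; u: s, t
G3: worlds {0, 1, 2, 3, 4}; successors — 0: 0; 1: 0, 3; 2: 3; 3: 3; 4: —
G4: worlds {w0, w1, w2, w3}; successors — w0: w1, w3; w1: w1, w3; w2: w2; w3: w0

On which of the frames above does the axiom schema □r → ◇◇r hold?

Frame correspondent (Sahlqvist): ∀x ∃w (xRw ∧ xR²w) — i.e. a generalized confluence (Geach) condition.
G1: fails — at u but no t with uRt and uR²t.
G2: ✓.
G3: fails — at 4 but no w with 4Rw and 4R²w.
G4: fails — at w3 but no w with w3Rw and w3R²w.
Valid on: G2.

G2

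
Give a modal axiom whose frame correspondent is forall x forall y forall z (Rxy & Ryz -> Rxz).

A defining formula is □q → □□q (the 4 axiom).

□q → □□q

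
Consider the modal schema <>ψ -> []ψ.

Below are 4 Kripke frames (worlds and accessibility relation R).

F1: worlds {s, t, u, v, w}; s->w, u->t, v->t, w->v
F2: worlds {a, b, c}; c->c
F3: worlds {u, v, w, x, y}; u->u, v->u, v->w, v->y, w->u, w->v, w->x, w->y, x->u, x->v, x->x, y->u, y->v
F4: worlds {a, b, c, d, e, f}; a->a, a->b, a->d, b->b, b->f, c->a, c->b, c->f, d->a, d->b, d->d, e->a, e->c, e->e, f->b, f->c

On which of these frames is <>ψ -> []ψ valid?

F1, F2

This is the axiom for partial functionality; its first-order frame correspondent is forall x forall y forall z (Rxy & Rxz -> y = z).
F1: condition met.
F2: condition met.
F3: fails — v sees both u and w.
F4: fails — a sees both a and b.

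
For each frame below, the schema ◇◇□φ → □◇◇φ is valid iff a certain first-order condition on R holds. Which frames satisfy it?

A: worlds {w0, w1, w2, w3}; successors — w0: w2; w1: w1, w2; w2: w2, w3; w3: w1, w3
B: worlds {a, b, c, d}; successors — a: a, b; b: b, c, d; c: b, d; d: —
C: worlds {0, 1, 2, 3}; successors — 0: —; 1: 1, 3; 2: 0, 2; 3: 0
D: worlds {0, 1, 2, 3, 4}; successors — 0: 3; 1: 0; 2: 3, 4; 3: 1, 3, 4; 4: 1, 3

A

This is the axiom for a generalized confluence (Geach) condition; its first-order frame correspondent is ∀x ∀y ∀z ((xR²y ∧ xRz) → ∃w (yRw ∧ zR²w)).
A: ✓.
B: fails — aR²d, aRa but no w with dRw and aR²w.
C: fails — 1R²0, 1R1 but no w with 0Rw and 1R²w.
D: fails — 3R²1, 3R1 but no w with 1Rw and 1R²w.
Valid on: A.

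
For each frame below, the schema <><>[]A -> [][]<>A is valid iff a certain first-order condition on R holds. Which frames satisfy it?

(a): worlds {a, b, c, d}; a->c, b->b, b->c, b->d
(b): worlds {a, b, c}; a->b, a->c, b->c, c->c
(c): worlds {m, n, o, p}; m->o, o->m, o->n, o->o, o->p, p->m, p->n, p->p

(b)

Frame correspondent (Sahlqvist): forall x forall y forall z ((x R^2 y & x R^2 z) -> exists w (yRw & zRw)) — i.e. a generalized confluence (Geach) condition.
(a): fails — bR²b, bR²c but no w with bRw and cRw.
(b): satisfies the condition.
(c): fails — mR²m, mR²n but no w with mRw and nRw.
Valid on: (b).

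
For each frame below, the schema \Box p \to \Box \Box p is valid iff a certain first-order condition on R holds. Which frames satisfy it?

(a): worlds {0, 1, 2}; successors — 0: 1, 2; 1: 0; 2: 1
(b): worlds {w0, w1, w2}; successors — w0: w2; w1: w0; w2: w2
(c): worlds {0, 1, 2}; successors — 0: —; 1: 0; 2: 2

(c)

The schema corresponds to transitivity: \forall x \forall y \forall z (Rxy \wedge Ryz \to Rxz).
(a): fails — R01 and R10 but not R00.
(b): fails — Rw1w0 and Rw0w2 but not Rw1w2.
(c): condition met.
Valid on: (c).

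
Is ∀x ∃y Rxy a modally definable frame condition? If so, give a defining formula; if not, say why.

Yes, by □p → ◇p

The condition is seriality. A defining modal formula is □p → ◇p.
Suppose □p→◇p is valid. At any x set V(p)=W. Then □p at x, so ◇p at x, so x has a successor.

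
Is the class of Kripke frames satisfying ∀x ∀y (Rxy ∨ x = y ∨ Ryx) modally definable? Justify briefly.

Modal frame validity is preserved under disjoint unions.
Take 4 disjoint single-world reflexive frames: each is trivially connected, but their disjoint union has 4 worlds with no edge between distinct components, so it is not connected.
So the class is not modally definable.

No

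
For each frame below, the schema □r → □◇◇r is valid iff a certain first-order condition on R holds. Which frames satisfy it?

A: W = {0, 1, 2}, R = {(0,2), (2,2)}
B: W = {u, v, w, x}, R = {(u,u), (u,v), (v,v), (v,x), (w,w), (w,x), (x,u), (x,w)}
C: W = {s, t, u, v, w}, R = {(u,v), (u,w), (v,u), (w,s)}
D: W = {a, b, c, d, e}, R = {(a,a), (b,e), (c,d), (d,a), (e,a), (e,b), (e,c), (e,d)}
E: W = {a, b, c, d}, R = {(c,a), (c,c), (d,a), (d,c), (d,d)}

Frame correspondent (Sahlqvist): ∀x ∀z (xRz → ∃w (xRw ∧ zR²w)) — i.e. a generalized confluence (Geach) condition.
A: holds.
B: holds.
C: fails — uRw but no w* with uRw* and wR²w*.
D: fails — cRd but no w with cRw and dR²w.
E: fails — cRa but no w with cRw and aR²w.

A, B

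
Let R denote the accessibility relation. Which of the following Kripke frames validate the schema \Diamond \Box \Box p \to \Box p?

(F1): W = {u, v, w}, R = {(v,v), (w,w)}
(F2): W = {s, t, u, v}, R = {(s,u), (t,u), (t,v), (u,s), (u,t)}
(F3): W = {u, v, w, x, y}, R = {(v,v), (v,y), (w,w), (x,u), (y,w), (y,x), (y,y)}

Frame correspondent (Sahlqvist): \forall x \forall y \forall z ((xRy \wedge xRz) \to \exists w (y R^2 w \wedge z = w)) — i.e. a generalized confluence (Geach) condition.
(F1): condition met.
(F2): fails — tRv, tRu but no w with vR²w and u=w.
(F3): fails — vRy, vRv but no t with yR²t and v=t.

(F1)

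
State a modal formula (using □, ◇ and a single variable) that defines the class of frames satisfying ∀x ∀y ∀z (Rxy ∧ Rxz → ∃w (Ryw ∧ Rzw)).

◇□p → □◇p

This is convergence; the standard corresponding axiom is .2: ◇□p → □◇p.
Suppose ◇□p→□◇p is valid. Take Rxy, Rxz and set V(p)={w : Ryw}. Then □p at y so ◇□p at x, so □◇p at x, so ◇p at z, giving w with Rzw and Ryw.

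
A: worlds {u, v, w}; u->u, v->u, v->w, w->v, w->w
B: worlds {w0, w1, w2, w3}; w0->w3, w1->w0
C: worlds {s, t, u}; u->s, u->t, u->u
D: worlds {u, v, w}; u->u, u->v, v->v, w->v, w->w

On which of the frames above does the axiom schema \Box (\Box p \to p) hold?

D

This is the axiom for shift-reflexivity; its first-order frame correspondent is \forall x \forall y (Rxy \to Ryy).
A: fails — Rwv but not Rvv.
B: fails — Rw1w0 but not Rw0w0.
C: fails — Rus but not Rss.
D: ✓.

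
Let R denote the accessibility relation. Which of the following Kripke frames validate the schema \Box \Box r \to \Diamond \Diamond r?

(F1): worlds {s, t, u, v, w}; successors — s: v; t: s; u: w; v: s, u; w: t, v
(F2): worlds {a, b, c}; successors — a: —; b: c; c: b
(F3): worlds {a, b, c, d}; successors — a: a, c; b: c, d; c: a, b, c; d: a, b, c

Frame correspondent (Sahlqvist): \forall x \exists w (x R^2 w \wedge x R^2 w) — i.e. a generalized confluence (Geach) condition.
(F1): condition met.
(F2): fails — at a but no w with aR²w and aR²w.
(F3): condition met.
Valid on: (F1), (F3).

(F1), (F3)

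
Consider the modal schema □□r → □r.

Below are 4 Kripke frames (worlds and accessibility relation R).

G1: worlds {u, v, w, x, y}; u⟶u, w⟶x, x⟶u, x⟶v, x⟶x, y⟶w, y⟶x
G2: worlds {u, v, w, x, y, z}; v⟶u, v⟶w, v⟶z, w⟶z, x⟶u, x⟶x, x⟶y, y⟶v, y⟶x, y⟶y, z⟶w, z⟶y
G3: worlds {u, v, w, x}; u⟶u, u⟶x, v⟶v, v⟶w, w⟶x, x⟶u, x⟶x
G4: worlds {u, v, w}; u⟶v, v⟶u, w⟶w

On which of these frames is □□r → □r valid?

The schema corresponds to density: ∀x ∀y (Rxy → ∃z (Rxz ∧ Rzy)).
G1: fails — Ryw but no z with Ryz and Rzw.
G2: fails — Rvu but no t with Rvt and Rtu.
G3: holds.
G4: fails — Ruv but no z with Ruz and Rzv.

G3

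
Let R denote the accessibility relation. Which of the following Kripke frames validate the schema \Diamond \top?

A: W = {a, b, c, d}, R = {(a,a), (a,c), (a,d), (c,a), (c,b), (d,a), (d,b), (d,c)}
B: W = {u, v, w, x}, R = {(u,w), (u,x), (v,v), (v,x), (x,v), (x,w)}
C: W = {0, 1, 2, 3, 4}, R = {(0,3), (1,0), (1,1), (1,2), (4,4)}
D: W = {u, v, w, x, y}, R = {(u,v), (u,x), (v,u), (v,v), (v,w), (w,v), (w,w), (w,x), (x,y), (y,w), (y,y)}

Frame correspondent (Sahlqvist): \forall x \exists y Rxy — i.e. seriality.
A: fails — world b has no successor.
B: fails — world w has no successor.
C: fails — world 2 has no successor.
D: holds.

D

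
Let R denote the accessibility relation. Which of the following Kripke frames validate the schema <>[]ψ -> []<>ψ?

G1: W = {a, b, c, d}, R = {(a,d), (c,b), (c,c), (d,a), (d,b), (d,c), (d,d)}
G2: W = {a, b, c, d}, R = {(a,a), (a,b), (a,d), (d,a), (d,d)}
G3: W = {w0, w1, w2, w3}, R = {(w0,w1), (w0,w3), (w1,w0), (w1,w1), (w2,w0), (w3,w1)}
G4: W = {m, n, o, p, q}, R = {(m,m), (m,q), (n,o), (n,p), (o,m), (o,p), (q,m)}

G3

The schema corresponds to convergence: forall x forall y forall z (Rxy & Rxz -> exists w (Ryw & Rzw)).
G1: fails — Rcc and Rcb but c and b have no common successor.
G2: fails — Rab and Rab but b and b have no common successor.
G3: satisfies the condition.
G4: fails — Rno and Rnp but o and p have no common successor.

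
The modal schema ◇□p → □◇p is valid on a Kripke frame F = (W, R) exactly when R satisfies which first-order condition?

This schema is the .2 axiom.
Its frame correspondent is convergence — ∀x ∀y ∀z (Rxy ∧ Rxz → ∃w (Ryw ∧ Rzw)).

Convergence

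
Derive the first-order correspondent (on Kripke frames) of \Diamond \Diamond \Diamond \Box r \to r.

This is a Sahlqvist (Geach-type) schema ◇^3□^1r → □^0◇^0r.
First-order correspondent: \forall x \forall y (x R^3 y \to \exists w (yRw \wedge x = w)).

\forall x \forall y (x R^3 y \to \exists w (yRw \wedge x = w))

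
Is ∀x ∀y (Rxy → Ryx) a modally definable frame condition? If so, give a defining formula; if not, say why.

Yes, by q → □◇q

The condition is symmetry. A defining modal formula is q → □◇q.
Suppose q→□◇q is valid. Take Rxy and set V(q)={x}. Then q at x, so □◇q at x, so ◇q at y, so some z with Ryz has q; z=x, i.e. Ryx.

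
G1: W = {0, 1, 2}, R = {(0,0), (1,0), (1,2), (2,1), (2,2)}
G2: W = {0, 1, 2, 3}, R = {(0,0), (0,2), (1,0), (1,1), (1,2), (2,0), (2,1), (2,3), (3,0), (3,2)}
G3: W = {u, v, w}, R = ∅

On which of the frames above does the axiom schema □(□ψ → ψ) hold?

Frame correspondent (Sahlqvist): ∀x ∀y (Rxy → Ryy) — i.e. shift-reflexivity.
G1: fails — R21 but not R11.
G2: fails — R32 but not R22.
G3: condition met.
Valid on: G3.

G3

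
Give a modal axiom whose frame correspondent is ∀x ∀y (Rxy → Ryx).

This is symmetry; the standard corresponding axiom is B: r → □◇r.

r → □◇r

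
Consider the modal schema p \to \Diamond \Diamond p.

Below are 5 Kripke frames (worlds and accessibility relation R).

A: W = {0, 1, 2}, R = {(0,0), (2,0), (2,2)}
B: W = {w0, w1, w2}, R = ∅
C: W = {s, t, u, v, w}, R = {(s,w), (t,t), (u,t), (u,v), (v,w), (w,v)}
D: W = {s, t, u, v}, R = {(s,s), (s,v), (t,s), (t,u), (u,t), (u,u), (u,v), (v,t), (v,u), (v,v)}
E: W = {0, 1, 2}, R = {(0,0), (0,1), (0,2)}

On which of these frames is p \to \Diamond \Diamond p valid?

The schema corresponds to a generalized confluence (Geach) condition: \forall x \exists w (x = w \wedge x R^2 w).
A: fails — at 1 but no w with 1=w and 1R²w.
B: fails — at w0 but no w with w0=w and w0R²w.
C: fails — at s but no w* with s=w* and sR²w*.
D: satisfies the condition.
E: fails — at 1 but no w with 1=w and 1R²w.
Valid on: D.

D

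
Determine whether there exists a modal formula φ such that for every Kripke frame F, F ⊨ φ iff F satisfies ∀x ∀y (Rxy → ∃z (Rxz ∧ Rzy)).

Definable; □□p → □p defines it

The condition is density. A defining modal formula is □□p → □p.
Suppose □□p→□p is valid. Take Rxy and set V(p)={w : xR²w}. Then □□p at x, so □p at x, so p at y, i.e. ∃z(Rxz∧Rzy).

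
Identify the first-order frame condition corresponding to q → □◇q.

This is the B axiom.
It corresponds to symmetry: ∀x ∀y (Rxy → Ryx).

symmetry: ∀x ∀y (Rxy → Ryx)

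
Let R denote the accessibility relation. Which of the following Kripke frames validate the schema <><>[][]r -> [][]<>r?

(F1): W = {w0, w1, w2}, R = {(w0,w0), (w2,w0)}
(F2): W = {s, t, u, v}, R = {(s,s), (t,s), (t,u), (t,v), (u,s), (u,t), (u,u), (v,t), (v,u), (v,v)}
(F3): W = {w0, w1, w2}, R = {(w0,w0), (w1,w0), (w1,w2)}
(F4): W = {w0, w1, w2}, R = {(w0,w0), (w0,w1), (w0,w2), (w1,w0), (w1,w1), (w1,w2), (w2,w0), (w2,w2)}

(F1), (F3), (F4)

Frame correspondent (Sahlqvist): forall x forall y forall z ((x R^2 y & x R^2 z) -> exists w (y R^2 w & zRw)) — i.e. a generalized confluence (Geach) condition.
(F1): ✓.
(F2): fails — tR²s, tR²v but no w with sR²w and vRw.
(F3): ✓.
(F4): ✓.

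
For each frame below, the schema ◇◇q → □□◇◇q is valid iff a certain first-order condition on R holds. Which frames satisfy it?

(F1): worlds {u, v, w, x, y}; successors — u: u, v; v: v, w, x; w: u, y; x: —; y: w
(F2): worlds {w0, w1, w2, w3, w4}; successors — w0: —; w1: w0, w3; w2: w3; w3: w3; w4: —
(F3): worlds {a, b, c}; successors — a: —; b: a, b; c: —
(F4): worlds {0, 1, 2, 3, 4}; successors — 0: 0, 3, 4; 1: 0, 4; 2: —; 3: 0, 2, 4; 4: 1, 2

Frame correspondent (Sahlqvist): ∀x ∀y ∀z ((xR²y ∧ xR²z) → ∃w (y = w ∧ zR²w)) — i.e. a generalized confluence (Geach) condition.
(F1): fails — uR²u, uR²x but no t with u=t and xR²t.
(F2): holds.
(F3): fails — bR²a, bR²a but no w with a=w and aR²w.
(F4): fails — 0R²0, 0R²2 but no w with 0=w and 2R²w.
Valid on: (F2).

(F2)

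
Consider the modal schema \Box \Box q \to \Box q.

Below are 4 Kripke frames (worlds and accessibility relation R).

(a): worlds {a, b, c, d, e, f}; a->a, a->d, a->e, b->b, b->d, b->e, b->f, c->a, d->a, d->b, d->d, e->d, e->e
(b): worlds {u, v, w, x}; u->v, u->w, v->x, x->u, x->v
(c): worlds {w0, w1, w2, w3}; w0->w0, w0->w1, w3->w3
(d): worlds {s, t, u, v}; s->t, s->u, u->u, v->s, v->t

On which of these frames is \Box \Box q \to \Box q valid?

This is the axiom for density; its first-order frame correspondent is \forall x \forall y (Rxy \to \exists z (Rxz \wedge Rzy)).
(a): condition met.
(b): fails — Ruv but no z with Ruz and Rzv.
(c): condition met.
(d): fails — Rvs but no z with Rvz and Rzs.

(a), (c)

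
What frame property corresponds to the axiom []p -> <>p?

Suppose □p→◇p is valid. At any x set V(p)=W. Then □p at x, so ◇p at x, so x has a successor.

seriality: forall x exists y Rxy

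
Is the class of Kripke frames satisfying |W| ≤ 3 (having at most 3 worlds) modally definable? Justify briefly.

Modal frame validity is preserved under disjoint unions.
Any modal formula valid on each of 4 disjoint one-world frames is valid on their disjoint union (validity is preserved under disjoint unions). Each one-world frame has |W|=1≤3, but the union has |W|=4.
So no modal formula (or set of formulas) defines exactly the |W|≤3 frames.

Not modally definable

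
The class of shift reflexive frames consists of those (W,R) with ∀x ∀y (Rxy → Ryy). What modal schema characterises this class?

The condition is shift-reflexivity. The T□ schema □(□p → p) defines it.
Suppose □(□p→p) is valid. Take Rxy and set V(p)={w : Ryw}. Then at y, □p holds; since □(□p→p) at x, □p→p at y, so p at y, i.e. Ryy.

□(□p → p)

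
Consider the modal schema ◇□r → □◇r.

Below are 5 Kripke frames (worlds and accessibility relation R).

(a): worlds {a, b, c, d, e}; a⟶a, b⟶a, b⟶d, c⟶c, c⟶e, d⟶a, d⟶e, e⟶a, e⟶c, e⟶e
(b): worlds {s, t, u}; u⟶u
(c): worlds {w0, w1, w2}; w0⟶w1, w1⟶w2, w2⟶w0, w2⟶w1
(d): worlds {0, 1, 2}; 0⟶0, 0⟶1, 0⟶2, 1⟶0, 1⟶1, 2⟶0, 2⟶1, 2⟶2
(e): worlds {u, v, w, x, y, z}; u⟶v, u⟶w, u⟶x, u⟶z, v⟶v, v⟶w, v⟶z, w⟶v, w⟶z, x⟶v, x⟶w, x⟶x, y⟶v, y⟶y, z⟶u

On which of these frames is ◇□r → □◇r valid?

(b), (d)

This is the axiom for convergence; its first-order frame correspondent is ∀x ∀y ∀z (Rxy ∧ Rxz → ∃w (Ryw ∧ Rzw)).
(a): fails — Rea and Rec but a and c have no common successor.
(b): condition met.
(c): fails — Rw2w0 and Rw2w1 but w0 and w1 have no common successor.
(d): condition met.
(e): fails — Ruv and Ruz but v and z have no common successor.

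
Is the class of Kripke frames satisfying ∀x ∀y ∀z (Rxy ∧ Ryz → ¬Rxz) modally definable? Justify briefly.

Modal frame validity is preserved under surjective bounded morphisms.
The 7-cycle (worlds a,b,c,d,e,f,g with a→b→c→d→e→f→g→a) is intransitive. Mapping every world to a single reflexive point • is a surjective bounded morphism; the reflexive point is not intransitive (R••∧R•• but R••).
So no modal formula (or set of formulas) defines exactly the intransitive frames.

No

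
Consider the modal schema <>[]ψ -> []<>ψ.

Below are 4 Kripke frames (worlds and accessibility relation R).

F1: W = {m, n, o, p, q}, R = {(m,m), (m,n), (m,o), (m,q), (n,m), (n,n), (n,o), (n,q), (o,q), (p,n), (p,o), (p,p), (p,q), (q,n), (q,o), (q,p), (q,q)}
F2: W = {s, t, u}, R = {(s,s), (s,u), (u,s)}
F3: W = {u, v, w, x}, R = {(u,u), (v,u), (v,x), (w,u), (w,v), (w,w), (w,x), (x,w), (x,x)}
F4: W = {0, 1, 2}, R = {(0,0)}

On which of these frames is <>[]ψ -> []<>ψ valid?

F1, F2, F4

The schema corresponds to convergence: forall x forall y forall z (Rxy & Rxz -> exists w (Ryw & Rzw)).
F1: holds.
F2: holds.
F3: fails — Rvu and Rvx but u and x have no common successor.
F4: holds.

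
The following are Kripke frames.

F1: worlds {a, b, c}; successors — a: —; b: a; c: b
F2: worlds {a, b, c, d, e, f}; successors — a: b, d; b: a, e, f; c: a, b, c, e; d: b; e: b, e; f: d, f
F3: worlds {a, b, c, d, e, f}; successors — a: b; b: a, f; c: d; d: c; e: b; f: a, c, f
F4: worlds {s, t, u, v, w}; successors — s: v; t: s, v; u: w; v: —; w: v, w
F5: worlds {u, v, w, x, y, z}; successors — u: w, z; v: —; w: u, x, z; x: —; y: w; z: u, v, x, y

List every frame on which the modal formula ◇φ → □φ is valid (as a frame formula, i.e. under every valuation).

The schema corresponds to partial functionality: ∀x ∀y ∀z (Rxy ∧ Rxz → y = z).
F1: condition met.
F2: fails — a sees both b and d.
F3: fails — b sees both a and f.
F4: fails — t sees both s and v.
F5: fails — u sees both w and z.

F1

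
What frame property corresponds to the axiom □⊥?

□⊥ is valid iff no world has any successor (otherwise □⊥ fails at any world with one).
Conversely, any frame satisfying ∀x ∀y ¬Rxy validates the schema.
Frame condition: ∀x ∀y ¬Rxy.

emptiness of R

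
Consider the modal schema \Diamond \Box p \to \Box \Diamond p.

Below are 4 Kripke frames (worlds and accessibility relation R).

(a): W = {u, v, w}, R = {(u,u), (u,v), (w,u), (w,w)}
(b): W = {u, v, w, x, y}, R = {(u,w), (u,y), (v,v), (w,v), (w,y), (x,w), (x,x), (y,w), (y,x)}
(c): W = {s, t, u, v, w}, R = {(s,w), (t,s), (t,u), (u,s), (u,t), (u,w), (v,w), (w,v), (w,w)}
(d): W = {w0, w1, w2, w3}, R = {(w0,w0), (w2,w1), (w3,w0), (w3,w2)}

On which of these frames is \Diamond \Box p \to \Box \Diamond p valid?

none

The schema corresponds to convergence: \forall x \forall y \forall z (Rxy \wedge Rxz \to \exists w (Ryw \wedge Rzw)).
(a): fails — Ruv and Ruv but v and v have no common successor.
(b): fails — Ruw and Ruy but w and y have no common successor.
(c): fails — Ruw and Rut but w and t have no common successor.
(d): fails — Rw2w1 and Rw2w1 but w1 and w1 have no common successor.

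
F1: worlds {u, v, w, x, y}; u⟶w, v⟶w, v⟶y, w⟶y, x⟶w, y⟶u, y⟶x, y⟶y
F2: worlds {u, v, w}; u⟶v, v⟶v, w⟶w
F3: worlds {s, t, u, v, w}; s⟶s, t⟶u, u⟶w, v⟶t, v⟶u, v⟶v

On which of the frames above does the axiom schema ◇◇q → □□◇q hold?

Frame correspondent (Sahlqvist): ∀x ∀y ∀z ((xR²y ∧ xR²z) → ∃w (y = w ∧ zRw)) — i.e. a generalized confluence (Geach) condition.
F1: fails — vR²u, vR²u but no t with u=t and uRt.
F2: satisfies the condition.
F3: fails — tR²w, tR²w but no w* with w=w* and wRw*.
Valid on: F2.

F2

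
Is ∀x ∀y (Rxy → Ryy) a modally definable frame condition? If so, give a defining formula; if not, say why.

Yes: it is shift-reflexivity, defined by the T□ schema □(□r → r).
Suppose □(□r→r) is valid. Take Rxy and set V(r)={w : Ryw}. Then at y, □r holds; since □(□r→r) at x, □r→r at y, so r at y, i.e. Ryy.

Yes, by □(□r → r)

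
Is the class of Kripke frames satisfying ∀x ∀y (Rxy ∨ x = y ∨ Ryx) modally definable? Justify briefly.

No — not modally definable

If a class were modally definable it would be closed under disjoint unions (Goldblatt–Thomason).
Take 2 disjoint single-world reflexive frames: each is trivially connected, but their disjoint union has 2 worlds with no edge between distinct components, so it is not connected.
So no modal formula (or set of formulas) defines exactly the connected frames.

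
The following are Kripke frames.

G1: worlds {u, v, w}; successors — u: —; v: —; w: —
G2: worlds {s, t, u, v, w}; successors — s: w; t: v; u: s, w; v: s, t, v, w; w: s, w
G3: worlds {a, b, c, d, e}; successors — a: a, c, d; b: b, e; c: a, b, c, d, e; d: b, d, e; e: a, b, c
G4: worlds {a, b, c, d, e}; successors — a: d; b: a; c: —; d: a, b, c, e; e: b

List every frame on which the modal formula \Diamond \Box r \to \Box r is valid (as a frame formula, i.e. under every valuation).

Frame correspondent (Sahlqvist): \forall x \forall y \forall z (Rxy \wedge Rxz \to Ryz) — i.e. the Euclidean property.
G1: holds.
G2: fails — Rus and Rus but not Rss.
G3: fails — Rad and Raa but not Rda.
G4: fails — Rad and Rad but not Rdd.
Valid on: G1.

G1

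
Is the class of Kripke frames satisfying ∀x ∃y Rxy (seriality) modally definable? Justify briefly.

Yes — defined by □q → ◇q

The condition is seriality. A defining modal formula is □q → ◇q.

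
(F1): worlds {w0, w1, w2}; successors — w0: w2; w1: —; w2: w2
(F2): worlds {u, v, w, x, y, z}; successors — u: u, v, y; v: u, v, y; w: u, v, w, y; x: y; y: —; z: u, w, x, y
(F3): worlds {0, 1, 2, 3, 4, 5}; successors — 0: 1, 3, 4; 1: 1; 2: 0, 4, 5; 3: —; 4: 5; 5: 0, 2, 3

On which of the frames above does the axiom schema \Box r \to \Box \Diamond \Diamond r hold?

The schema corresponds to a generalized confluence (Geach) condition: \forall x \forall z (xRz \to \exists w (xRw \wedge z R^2 w)).
(F1): ✓.
(F2): fails — uRy but no t with uRt and yR²t.
(F3): fails — 0R3 but no w with 0Rw and 3R²w.

(F1)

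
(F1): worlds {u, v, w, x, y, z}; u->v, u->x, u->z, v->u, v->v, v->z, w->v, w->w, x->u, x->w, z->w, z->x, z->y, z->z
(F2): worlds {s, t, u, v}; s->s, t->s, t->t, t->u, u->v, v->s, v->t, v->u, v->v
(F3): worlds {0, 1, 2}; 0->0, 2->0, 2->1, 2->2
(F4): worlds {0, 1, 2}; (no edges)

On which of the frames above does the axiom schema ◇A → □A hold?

Frame correspondent (Sahlqvist): ∀x ∀y ∀z (Rxy ∧ Rxz → y = z) — i.e. partial functionality.
(F1): fails — u sees both v and x.
(F2): fails — t sees both s and t.
(F3): fails — 2 sees both 0 and 1.
(F4): condition met.

(F4)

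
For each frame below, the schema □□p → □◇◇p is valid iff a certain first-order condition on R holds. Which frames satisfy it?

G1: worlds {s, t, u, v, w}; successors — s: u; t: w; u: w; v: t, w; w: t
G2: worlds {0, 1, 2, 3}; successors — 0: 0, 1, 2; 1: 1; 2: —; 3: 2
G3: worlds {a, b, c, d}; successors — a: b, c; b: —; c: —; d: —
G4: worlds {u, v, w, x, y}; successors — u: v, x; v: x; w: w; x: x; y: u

The schema corresponds to a generalized confluence (Geach) condition: ∀x ∀z (xRz → ∃w (xR²w ∧ zR²w)).
G1: fails — sRu but no w* with sR²w* and uR²w*.
G2: fails — 0R2 but no w with 0R²w and 2R²w.
G3: fails — aRb but no w with aR²w and bR²w.
G4: holds.
Valid on: G4.

G4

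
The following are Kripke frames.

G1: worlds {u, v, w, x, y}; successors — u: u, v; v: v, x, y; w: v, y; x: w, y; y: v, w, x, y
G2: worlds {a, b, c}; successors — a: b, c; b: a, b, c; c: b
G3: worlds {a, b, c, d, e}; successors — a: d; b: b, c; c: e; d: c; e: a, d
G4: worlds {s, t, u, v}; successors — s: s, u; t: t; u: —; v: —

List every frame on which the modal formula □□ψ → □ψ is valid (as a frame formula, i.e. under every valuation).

This is the axiom for density; its first-order frame correspondent is ∀x ∀y (Rxy → ∃z (Rxz ∧ Rzy)).
G1: condition met.
G2: condition met.
G3: fails — Rdc but no z with Rdz and Rzc.
G4: condition met.
Valid on: G1, G2, G4.

G1, G2, G4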